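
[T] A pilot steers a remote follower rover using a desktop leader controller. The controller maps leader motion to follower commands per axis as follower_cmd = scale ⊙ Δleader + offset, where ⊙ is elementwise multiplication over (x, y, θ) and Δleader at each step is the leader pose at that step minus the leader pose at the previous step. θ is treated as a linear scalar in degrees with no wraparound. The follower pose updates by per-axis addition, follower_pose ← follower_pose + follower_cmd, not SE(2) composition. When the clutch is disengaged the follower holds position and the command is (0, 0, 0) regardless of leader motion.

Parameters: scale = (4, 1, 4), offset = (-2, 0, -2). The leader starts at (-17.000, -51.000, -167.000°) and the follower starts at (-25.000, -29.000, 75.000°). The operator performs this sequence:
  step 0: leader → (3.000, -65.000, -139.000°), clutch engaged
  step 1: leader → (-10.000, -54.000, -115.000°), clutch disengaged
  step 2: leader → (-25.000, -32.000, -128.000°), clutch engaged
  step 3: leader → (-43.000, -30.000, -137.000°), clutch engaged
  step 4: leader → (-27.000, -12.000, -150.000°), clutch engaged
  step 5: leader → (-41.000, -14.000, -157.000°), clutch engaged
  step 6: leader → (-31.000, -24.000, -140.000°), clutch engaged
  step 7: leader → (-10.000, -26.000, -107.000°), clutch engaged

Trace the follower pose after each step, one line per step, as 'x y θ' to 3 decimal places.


53.000 -43.000 185.000
53.000 -43.000 185.000
-9.000 -21.000 131.000
-83.000 -19.000 93.000
-21.000 -1.000 39.000
-79.000 -3.000 9.000
-41.000 -13.000 75.000
41.000 -15.000 205.000

step 0: Δleader=(20.000, -14.000, 28.000°), engaged; cmd=(78.000, -14.000, 110.000°) → follower=(53.000, -43.000, 185.000°)
step 1: Δleader=(-13.000, 11.000, 24.000°), disengaged; cmd=(0,0,0) → follower holds at (53.000, -43.000, 185.000°)
step 2: Δleader=(-15.000, 22.000, -13.000°), engaged; cmd=(-62.000, 22.000, -54.000°) → follower=(-9.000, -21.000, 131.000°)
step 3: Δleader=(-18.000, 2.000, -9.000°), engaged; cmd=(-74.000, 2.000, -38.000°) → follower=(-83.000, -19.000, 93.000°)
step 4: Δleader=(16.000, 18.000, -13.000°), engaged; cmd=(62.000, 18.000, -54.000°) → follower=(-21.000, -1.000, 39.000°)
step 5: Δleader=(-14.000, -2.000, -7.000°), engaged; cmd=(-58.000, -2.000, -30.000°) → follower=(-79.000, -3.000, 9.000°)
step 6: Δleader=(10.000, -10.000, 17.000°), engaged; cmd=(38.000, -10.000, 66.000°) → follower=(-41.000, -13.000, 75.000°)
step 7: Δleader=(21.000, -2.000, 33.000°), engaged; cmd=(82.000, -2.000, 130.000°) → follower=(41.000, -15.000, 205.000°)


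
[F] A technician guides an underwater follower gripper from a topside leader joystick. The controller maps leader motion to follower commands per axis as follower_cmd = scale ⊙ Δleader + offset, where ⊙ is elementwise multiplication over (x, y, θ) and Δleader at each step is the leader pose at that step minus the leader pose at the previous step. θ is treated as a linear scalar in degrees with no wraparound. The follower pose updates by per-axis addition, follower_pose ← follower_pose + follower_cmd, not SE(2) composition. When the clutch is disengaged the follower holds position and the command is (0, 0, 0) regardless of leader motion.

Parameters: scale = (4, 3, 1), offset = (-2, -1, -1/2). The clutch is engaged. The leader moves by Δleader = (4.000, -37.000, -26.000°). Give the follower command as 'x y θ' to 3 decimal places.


14.000 -112.000 -26.500

axis x: 4·4.000 + -2 = 14.000
axis y: 3·-37.000 + -1 = -112.000
axis θ: 1·-26.000 + -1/2 = -26.500


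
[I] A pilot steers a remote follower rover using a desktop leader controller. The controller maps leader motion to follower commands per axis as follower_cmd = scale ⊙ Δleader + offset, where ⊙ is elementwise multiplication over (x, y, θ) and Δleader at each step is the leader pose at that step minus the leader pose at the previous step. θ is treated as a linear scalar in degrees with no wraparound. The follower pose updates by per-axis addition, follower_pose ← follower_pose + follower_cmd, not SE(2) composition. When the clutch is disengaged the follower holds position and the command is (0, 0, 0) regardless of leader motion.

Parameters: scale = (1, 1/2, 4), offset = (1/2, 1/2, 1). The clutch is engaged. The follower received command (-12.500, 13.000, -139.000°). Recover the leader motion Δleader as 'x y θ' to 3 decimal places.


-13.000 25.000 -35.000

axis x: (-12.500 − 1/2) / (1) = -13.000
axis y: (13.000 − 1/2) / (1/2) = 25.000
axis θ: (-139.000 − 1) / (4) = -35.000


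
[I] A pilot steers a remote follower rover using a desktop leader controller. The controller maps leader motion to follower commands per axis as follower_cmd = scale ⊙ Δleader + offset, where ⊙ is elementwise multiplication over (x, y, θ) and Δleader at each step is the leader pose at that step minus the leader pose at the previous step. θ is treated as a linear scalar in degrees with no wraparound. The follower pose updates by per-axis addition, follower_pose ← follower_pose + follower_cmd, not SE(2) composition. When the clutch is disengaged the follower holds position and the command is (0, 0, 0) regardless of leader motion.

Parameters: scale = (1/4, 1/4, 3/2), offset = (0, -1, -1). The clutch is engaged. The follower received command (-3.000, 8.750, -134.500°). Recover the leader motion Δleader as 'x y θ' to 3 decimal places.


axis x: (-3.000 − 0) / (1/4) = -12.000
axis y: (8.750 − -1) / (1/4) = 39.000
axis θ: (-134.500 − -1) / (3/2) = -89.000

-12.000 39.000 -89.000


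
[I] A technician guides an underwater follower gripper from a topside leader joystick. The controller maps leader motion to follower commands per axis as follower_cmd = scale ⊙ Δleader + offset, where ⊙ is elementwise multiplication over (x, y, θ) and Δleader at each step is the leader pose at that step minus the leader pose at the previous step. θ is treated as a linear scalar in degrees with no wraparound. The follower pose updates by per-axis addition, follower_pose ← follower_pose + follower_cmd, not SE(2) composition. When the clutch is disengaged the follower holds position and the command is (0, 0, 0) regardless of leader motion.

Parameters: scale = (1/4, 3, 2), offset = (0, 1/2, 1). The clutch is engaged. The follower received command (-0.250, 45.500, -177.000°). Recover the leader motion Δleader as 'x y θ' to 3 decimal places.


-1.000 15.000 -89.000

axis x: (-0.250 − 0) / (1/4) = -1.000
axis y: (45.500 − 1/2) / (3) = 15.000
axis θ: (-177.000 − 1) / (2) = -89.000


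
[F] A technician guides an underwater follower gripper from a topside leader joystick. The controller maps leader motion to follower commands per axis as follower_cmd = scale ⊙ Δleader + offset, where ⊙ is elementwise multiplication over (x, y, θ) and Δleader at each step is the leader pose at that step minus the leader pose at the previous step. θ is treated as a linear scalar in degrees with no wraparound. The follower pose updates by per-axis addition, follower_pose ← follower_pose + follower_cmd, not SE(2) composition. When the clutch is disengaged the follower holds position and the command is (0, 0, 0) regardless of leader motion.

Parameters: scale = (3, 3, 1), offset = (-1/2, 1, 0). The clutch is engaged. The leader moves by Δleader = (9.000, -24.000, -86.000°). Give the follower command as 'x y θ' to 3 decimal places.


axis x: 3·9.000 + -1/2 = 26.500
axis y: 3·-24.000 + 1 = -71.000
axis θ: 1·-86.000 + 0 = -86.000

26.500 -71.000 -86.000


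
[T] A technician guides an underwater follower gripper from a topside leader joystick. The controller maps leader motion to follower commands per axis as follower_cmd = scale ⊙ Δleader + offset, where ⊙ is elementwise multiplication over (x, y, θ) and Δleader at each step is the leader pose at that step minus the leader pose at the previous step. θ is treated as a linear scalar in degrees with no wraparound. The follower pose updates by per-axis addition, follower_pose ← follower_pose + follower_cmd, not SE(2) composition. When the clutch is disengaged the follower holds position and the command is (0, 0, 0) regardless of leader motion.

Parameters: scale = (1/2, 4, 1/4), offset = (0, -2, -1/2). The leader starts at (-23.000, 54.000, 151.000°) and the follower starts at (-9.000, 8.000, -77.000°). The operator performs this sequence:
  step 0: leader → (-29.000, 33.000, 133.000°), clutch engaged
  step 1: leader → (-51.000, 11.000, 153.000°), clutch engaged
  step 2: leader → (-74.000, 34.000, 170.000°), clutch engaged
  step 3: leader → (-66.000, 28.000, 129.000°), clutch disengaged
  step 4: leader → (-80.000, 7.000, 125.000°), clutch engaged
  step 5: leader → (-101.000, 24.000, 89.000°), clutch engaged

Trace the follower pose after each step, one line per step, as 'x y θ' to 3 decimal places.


-12.000 -78.000 -82.000
-23.000 -168.000 -77.500
-34.500 -78.000 -73.750
-34.500 -78.000 -73.750
-41.500 -164.000 -75.250
-52.000 -98.000 -84.750

step 0: Δleader=(-6.000, -21.000, -18.000°), engaged; cmd=(-3.000, -86.000, -5.000°) → follower=(-12.000, -78.000, -82.000°)
step 1: Δleader=(-22.000, -22.000, 20.000°), engaged; cmd=(-11.000, -90.000, 4.500°) → follower=(-23.000, -168.000, -77.500°)
step 2: Δleader=(-23.000, 23.000, 17.000°), engaged; cmd=(-11.500, 90.000, 3.750°) → follower=(-34.500, -78.000, -73.750°)
step 3: Δleader=(8.000, -6.000, -41.000°), disengaged; cmd=(0,0,0) → follower holds at (-34.500, -78.000, -73.750°)
step 4: Δleader=(-14.000, -21.000, -4.000°), engaged; cmd=(-7.000, -86.000, -1.500°) → follower=(-41.500, -164.000, -75.250°)
step 5: Δleader=(-21.000, 17.000, -36.000°), engaged; cmd=(-10.500, 66.000, -9.500°) → follower=(-52.000, -98.000, -84.750°)


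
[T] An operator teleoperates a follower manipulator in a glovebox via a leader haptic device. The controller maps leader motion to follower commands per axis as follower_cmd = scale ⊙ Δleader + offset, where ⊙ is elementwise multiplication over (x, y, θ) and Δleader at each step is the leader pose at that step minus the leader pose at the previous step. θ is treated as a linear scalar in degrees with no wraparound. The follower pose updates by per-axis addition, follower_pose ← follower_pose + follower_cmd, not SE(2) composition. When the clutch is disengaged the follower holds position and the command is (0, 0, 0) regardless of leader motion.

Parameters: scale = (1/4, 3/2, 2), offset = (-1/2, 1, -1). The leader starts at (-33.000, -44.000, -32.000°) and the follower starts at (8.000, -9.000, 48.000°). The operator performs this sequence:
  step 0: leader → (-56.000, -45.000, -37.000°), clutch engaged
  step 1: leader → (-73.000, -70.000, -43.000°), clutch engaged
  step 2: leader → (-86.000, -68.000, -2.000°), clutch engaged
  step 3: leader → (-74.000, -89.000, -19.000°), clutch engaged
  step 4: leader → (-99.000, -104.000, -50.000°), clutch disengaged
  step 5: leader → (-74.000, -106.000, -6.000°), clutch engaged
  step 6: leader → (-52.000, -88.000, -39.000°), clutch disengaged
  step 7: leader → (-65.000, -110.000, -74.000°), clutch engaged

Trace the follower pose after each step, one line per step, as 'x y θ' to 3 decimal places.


1.750 -9.500 37.000
-3.000 -46.000 24.000
-6.750 -42.000 105.000
-4.250 -72.500 70.000
-4.250 -72.500 70.000
1.500 -74.500 157.000
1.500 -74.500 157.000
-2.250 -106.500 86.000

step 0: Δleader=(-23.000, -1.000, -5.000°), engaged; cmd=(-6.250, -0.500, -11.000°) → follower=(1.750, -9.500, 37.000°)
step 1: Δleader=(-17.000, -25.000, -6.000°), engaged; cmd=(-4.750, -36.500, -13.000°) → follower=(-3.000, -46.000, 24.000°)
step 2: Δleader=(-13.000, 2.000, 41.000°), engaged; cmd=(-3.750, 4.000, 81.000°) → follower=(-6.750, -42.000, 105.000°)
step 3: Δleader=(12.000, -21.000, -17.000°), engaged; cmd=(2.500, -30.500, -35.000°) → follower=(-4.250, -72.500, 70.000°)
step 4: Δleader=(-25.000, -15.000, -31.000°), disengaged; cmd=(0,0,0) → follower holds at (-4.250, -72.500, 70.000°)
step 5: Δleader=(25.000, -2.000, 44.000°), engaged; cmd=(5.750, -2.000, 87.000°) → follower=(1.500, -74.500, 157.000°)
step 6: Δleader=(22.000, 18.000, -33.000°), disengaged; cmd=(0,0,0) → follower holds at (1.500, -74.500, 157.000°)
step 7: Δleader=(-13.000, -22.000, -35.000°), engaged; cmd=(-3.750, -32.000, -71.000°) → follower=(-2.250, -106.500, 86.000°)


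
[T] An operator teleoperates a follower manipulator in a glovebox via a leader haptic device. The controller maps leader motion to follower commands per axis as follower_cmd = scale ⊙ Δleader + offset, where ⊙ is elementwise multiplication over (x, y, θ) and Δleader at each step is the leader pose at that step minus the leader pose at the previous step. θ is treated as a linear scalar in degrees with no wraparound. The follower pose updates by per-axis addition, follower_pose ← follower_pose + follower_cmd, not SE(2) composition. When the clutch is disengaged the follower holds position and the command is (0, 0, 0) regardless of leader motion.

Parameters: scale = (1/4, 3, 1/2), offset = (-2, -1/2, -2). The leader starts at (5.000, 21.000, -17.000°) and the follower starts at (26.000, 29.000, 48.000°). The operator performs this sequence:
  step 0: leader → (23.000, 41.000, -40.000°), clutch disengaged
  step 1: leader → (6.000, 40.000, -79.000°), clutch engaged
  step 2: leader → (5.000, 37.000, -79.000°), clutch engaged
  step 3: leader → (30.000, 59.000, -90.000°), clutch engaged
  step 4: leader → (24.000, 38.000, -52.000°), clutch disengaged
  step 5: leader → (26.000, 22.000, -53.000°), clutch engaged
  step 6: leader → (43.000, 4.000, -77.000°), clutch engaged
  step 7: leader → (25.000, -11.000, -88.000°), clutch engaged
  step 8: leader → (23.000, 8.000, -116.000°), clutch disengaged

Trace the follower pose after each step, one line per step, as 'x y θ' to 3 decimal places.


step 0: Δleader=(18.000, 20.000, -23.000°), disengaged; cmd=(0,0,0) → follower holds at (26.000, 29.000, 48.000°)
step 1: Δleader=(-17.000, -1.000, -39.000°), engaged; cmd=(-6.250, -3.500, -21.500°) → follower=(19.750, 25.500, 26.500°)
step 2: Δleader=(-1.000, -3.000, 0.000°), engaged; cmd=(-2.250, -9.500, -2.000°) → follower=(17.500, 16.000, 24.500°)
step 3: Δleader=(25.000, 22.000, -11.000°), engaged; cmd=(4.250, 65.500, -7.500°) → follower=(21.750, 81.500, 17.000°)
step 4: Δleader=(-6.000, -21.000, 38.000°), disengaged; cmd=(0,0,0) → follower holds at (21.750, 81.500, 17.000°)
step 5: Δleader=(2.000, -16.000, -1.000°), engaged; cmd=(-1.500, -48.500, -2.500°) → follower=(20.250, 33.000, 14.500°)
step 6: Δleader=(17.000, -18.000, -24.000°), engaged; cmd=(2.250, -54.500, -14.000°) → follower=(22.500, -21.500, 0.500°)
step 7: Δleader=(-18.000, -15.000, -11.000°), engaged; cmd=(-6.500, -45.500, -7.500°) → follower=(16.000, -67.000, -7.000°)
step 8: Δleader=(-2.000, 19.000, -28.000°), disengaged; cmd=(0,0,0) → follower holds at (16.000, -67.000, -7.000°)

26.000 29.000 48.000
19.750 25.500 26.500
17.500 16.000 24.500
21.750 81.500 17.000
21.750 81.500 17.000
20.250 33.000 14.500
22.500 -21.500 0.500
16.000 -67.000 -7.000
16.000 -67.000 -7.000


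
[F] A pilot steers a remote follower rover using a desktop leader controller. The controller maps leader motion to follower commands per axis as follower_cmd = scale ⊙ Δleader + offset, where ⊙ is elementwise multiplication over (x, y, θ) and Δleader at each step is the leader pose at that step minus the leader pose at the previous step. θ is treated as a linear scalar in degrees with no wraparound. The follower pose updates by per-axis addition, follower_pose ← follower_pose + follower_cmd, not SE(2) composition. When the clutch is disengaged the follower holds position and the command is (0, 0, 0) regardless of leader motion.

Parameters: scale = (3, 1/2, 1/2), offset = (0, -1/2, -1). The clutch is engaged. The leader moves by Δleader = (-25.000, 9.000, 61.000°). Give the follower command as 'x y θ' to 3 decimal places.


axis x: 3·-25.000 + 0 = -75.000
axis y: 1/2·9.000 + -1/2 = 4.000
axis θ: 1/2·61.000 + -1 = 29.500

-75.000 4.000 29.500


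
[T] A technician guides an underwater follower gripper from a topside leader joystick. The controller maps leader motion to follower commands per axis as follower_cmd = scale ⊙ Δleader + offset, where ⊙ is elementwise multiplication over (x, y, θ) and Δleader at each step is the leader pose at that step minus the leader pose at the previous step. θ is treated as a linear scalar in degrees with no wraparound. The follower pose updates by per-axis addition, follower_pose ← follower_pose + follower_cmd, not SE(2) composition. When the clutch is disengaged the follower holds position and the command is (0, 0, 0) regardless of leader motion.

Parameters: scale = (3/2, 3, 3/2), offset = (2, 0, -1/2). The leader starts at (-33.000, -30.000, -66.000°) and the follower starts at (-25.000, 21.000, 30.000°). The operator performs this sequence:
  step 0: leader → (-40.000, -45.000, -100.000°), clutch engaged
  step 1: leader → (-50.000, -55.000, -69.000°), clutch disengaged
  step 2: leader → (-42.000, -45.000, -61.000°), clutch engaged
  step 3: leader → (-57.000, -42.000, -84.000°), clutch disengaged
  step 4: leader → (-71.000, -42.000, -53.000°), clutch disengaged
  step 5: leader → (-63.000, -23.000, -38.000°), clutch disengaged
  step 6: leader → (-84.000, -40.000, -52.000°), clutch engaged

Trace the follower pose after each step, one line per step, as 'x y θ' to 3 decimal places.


step 0: Δleader=(-7.000, -15.000, -34.000°), engaged; cmd=(-8.500, -45.000, -51.500°) → follower=(-33.500, -24.000, -21.500°)
step 1: Δleader=(-10.000, -10.000, 31.000°), disengaged; cmd=(0,0,0) → follower holds at (-33.500, -24.000, -21.500°)
step 2: Δleader=(8.000, 10.000, 8.000°), engaged; cmd=(14.000, 30.000, 11.500°) → follower=(-19.500, 6.000, -10.000°)
step 3: Δleader=(-15.000, 3.000, -23.000°), disengaged; cmd=(0,0,0) → follower holds at (-19.500, 6.000, -10.000°)
step 4: Δleader=(-14.000, 0.000, 31.000°), disengaged; cmd=(0,0,0) → follower holds at (-19.500, 6.000, -10.000°)
step 5: Δleader=(8.000, 19.000, 15.000°), disengaged; cmd=(0,0,0) → follower holds at (-19.500, 6.000, -10.000°)
step 6: Δleader=(-21.000, -17.000, -14.000°), engaged; cmd=(-29.500, -51.000, -21.500°) → follower=(-49.000, -45.000, -31.500°)

-33.500 -24.000 -21.500
-33.500 -24.000 -21.500
-19.500 6.000 -10.000
-19.500 6.000 -10.000
-19.500 6.000 -10.000
-19.500 6.000 -10.000
-49.000 -45.000 -31.500


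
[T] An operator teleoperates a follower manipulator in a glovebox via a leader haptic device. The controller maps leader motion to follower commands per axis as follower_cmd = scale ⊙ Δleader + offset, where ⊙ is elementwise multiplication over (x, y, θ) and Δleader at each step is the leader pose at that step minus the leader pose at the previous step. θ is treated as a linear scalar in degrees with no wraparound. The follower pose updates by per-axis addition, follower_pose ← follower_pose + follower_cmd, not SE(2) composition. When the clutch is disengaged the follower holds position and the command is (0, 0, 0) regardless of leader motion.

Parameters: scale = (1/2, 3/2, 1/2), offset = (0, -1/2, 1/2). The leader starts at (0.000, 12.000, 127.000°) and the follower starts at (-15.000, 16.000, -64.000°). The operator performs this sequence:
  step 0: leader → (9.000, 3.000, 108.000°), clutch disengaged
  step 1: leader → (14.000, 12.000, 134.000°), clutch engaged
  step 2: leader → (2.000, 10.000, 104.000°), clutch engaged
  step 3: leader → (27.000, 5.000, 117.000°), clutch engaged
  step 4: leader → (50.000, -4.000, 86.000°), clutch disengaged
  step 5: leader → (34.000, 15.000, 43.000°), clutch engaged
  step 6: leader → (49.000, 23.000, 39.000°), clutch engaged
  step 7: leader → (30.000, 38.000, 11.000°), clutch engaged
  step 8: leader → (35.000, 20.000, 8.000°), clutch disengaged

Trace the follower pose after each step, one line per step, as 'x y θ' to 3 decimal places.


-15.000 16.000 -64.000
-12.500 29.000 -50.500
-18.500 25.500 -65.000
-6.000 17.500 -58.000
-6.000 17.500 -58.000
-14.000 45.500 -79.000
-6.500 57.000 -80.500
-16.000 79.000 -94.000
-16.000 79.000 -94.000

step 0: Δleader=(9.000, -9.000, -19.000°), disengaged; cmd=(0,0,0) → follower holds at (-15.000, 16.000, -64.000°)
step 1: Δleader=(5.000, 9.000, 26.000°), engaged; cmd=(2.500, 13.000, 13.500°) → follower=(-12.500, 29.000, -50.500°)
step 2: Δleader=(-12.000, -2.000, -30.000°), engaged; cmd=(-6.000, -3.500, -14.500°) → follower=(-18.500, 25.500, -65.000°)
step 3: Δleader=(25.000, -5.000, 13.000°), engaged; cmd=(12.500, -8.000, 7.000°) → follower=(-6.000, 17.500, -58.000°)
step 4: Δleader=(23.000, -9.000, -31.000°), disengaged; cmd=(0,0,0) → follower holds at (-6.000, 17.500, -58.000°)
step 5: Δleader=(-16.000, 19.000, -43.000°), engaged; cmd=(-8.000, 28.000, -21.000°) → follower=(-14.000, 45.500, -79.000°)
step 6: Δleader=(15.000, 8.000, -4.000°), engaged; cmd=(7.500, 11.500, -1.500°) → follower=(-6.500, 57.000, -80.500°)
step 7: Δleader=(-19.000, 15.000, -28.000°), engaged; cmd=(-9.500, 22.000, -13.500°) → follower=(-16.000, 79.000, -94.000°)
step 8: Δleader=(5.000, -18.000, -3.000°), disengaged; cmd=(0,0,0) → follower holds at (-16.000, 79.000, -94.000°)


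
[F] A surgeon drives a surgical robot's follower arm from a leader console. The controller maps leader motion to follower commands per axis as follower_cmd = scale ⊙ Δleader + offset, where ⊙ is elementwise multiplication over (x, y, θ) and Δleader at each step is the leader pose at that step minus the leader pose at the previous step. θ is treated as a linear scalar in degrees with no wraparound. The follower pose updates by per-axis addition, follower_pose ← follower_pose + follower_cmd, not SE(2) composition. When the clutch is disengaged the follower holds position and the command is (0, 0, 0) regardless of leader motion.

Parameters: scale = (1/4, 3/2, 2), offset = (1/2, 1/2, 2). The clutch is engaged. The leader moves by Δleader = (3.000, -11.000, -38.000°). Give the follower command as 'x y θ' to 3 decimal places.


axis x: 1/4·3.000 + 1/2 = 1.250
axis y: 3/2·-11.000 + 1/2 = -16.000
axis θ: 2·-38.000 + 2 = -74.000

1.250 -16.000 -74.000


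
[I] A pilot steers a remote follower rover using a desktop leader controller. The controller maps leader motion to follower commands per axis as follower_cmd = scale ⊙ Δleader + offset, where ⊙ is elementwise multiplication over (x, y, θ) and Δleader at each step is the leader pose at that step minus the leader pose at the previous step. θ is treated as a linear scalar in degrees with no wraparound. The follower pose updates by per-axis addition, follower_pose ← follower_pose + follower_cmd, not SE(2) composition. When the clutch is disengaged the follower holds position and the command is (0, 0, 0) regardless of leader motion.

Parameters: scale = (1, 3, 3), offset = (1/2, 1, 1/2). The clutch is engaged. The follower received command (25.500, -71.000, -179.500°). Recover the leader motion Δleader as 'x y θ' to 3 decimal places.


25.000 -24.000 -60.000

axis x: (25.500 − 1/2) / (1) = 25.000
axis y: (-71.000 − 1) / (3) = -24.000
axis θ: (-179.500 − 1/2) / (3) = -60.000


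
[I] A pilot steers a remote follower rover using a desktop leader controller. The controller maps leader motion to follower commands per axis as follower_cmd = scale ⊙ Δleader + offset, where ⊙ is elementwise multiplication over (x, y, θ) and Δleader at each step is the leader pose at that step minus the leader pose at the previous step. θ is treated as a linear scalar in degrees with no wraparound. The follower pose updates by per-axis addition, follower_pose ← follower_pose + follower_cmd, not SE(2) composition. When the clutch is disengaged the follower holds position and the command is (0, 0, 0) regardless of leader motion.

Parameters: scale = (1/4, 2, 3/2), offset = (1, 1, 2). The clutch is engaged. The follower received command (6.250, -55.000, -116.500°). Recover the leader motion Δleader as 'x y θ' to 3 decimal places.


21.000 -28.000 -79.000

axis x: (6.250 − 1) / (1/4) = 21.000
axis y: (-55.000 − 1) / (2) = -28.000
axis θ: (-116.500 − 2) / (3/2) = -79.000


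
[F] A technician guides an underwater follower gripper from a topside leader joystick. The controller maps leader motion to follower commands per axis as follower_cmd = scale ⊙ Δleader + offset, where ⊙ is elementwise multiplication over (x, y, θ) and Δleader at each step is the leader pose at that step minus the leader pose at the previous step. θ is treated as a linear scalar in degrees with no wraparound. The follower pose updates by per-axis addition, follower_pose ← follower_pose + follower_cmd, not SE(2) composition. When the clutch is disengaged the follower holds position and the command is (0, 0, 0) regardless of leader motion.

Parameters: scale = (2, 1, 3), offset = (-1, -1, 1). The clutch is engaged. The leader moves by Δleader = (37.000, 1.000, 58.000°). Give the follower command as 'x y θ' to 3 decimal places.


73.000 0.000 175.000

axis x: 2·37.000 + -1 = 73.000
axis y: 1·1.000 + -1 = 0.000
axis θ: 3·58.000 + 1 = 175.000


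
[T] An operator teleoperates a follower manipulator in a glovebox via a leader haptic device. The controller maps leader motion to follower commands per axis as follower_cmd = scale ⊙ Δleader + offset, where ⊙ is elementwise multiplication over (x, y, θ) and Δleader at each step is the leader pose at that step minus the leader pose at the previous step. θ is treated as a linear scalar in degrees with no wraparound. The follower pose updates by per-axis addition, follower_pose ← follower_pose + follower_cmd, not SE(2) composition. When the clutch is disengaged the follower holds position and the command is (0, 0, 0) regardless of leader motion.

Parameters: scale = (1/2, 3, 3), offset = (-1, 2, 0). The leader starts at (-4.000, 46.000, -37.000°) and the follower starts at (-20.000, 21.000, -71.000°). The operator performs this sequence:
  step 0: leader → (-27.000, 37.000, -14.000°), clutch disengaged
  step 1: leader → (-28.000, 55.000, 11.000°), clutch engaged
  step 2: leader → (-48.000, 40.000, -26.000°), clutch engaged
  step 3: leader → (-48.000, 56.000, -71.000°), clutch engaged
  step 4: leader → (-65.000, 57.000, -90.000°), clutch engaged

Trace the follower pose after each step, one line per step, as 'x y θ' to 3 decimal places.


-20.000 21.000 -71.000
-21.500 77.000 4.000
-32.500 34.000 -107.000
-33.500 84.000 -242.000
-43.000 89.000 -299.000

step 0: Δleader=(-23.000, -9.000, 23.000°), disengaged; cmd=(0,0,0) → follower holds at (-20.000, 21.000, -71.000°)
step 1: Δleader=(-1.000, 18.000, 25.000°), engaged; cmd=(-1.500, 56.000, 75.000°) → follower=(-21.500, 77.000, 4.000°)
step 2: Δleader=(-20.000, -15.000, -37.000°), engaged; cmd=(-11.000, -43.000, -111.000°) → follower=(-32.500, 34.000, -107.000°)
step 3: Δleader=(0.000, 16.000, -45.000°), engaged; cmd=(-1.000, 50.000, -135.000°) → follower=(-33.500, 84.000, -242.000°)
step 4: Δleader=(-17.000, 1.000, -19.000°), engaged; cmd=(-9.500, 5.000, -57.000°) → follower=(-43.000, 89.000, -299.000°)


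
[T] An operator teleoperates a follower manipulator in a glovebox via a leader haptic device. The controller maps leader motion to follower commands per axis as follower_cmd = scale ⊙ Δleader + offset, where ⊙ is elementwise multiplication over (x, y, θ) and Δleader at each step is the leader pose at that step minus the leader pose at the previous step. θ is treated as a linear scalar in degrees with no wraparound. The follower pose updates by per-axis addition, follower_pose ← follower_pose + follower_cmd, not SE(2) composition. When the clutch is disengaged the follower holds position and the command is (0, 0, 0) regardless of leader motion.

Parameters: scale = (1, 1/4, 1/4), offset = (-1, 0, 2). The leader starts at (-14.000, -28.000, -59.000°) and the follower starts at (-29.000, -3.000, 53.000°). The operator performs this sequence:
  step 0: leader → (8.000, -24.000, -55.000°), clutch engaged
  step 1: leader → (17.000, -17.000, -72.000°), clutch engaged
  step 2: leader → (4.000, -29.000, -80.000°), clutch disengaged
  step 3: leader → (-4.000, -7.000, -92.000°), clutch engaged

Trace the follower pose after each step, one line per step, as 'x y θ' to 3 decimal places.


step 0: Δleader=(22.000, 4.000, 4.000°), engaged; cmd=(21.000, 1.000, 3.000°) → follower=(-8.000, -2.000, 56.000°)
step 1: Δleader=(9.000, 7.000, -17.000°), engaged; cmd=(8.000, 1.750, -2.250°) → follower=(0.000, -0.250, 53.750°)
step 2: Δleader=(-13.000, -12.000, -8.000°), disengaged; cmd=(0,0,0) → follower holds at (0.000, -0.250, 53.750°)
step 3: Δleader=(-8.000, 22.000, -12.000°), engaged; cmd=(-9.000, 5.500, -1.000°) → follower=(-9.000, 5.250, 52.750°)

-8.000 -2.000 56.000
0.000 -0.250 53.750
0.000 -0.250 53.750
-9.000 5.250 52.750


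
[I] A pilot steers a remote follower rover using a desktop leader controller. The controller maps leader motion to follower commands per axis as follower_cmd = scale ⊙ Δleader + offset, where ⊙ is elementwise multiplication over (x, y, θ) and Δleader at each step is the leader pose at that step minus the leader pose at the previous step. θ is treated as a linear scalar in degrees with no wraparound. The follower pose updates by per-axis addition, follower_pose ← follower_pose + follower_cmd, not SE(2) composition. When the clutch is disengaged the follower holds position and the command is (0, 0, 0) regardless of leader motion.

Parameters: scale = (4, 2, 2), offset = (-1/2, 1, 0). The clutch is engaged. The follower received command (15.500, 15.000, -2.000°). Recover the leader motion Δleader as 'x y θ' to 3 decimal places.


4.000 7.000 -1.000

axis x: (15.500 − -1/2) / (4) = 4.000
axis y: (15.000 − 1) / (2) = 7.000
axis θ: (-2.000 − 0) / (2) = -1.000


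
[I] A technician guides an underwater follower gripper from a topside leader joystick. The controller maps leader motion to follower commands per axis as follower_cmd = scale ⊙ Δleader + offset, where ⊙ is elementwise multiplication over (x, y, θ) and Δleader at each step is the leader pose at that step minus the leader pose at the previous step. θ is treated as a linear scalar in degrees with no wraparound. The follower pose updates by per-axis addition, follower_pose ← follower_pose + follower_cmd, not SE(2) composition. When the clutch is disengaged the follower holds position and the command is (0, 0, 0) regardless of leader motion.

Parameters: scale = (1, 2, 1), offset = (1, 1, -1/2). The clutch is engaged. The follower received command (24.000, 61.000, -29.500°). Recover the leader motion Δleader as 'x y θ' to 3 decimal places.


axis x: (24.000 − 1) / (1) = 23.000
axis y: (61.000 − 1) / (2) = 30.000
axis θ: (-29.500 − -1/2) / (1) = -29.000

23.000 30.000 -29.000


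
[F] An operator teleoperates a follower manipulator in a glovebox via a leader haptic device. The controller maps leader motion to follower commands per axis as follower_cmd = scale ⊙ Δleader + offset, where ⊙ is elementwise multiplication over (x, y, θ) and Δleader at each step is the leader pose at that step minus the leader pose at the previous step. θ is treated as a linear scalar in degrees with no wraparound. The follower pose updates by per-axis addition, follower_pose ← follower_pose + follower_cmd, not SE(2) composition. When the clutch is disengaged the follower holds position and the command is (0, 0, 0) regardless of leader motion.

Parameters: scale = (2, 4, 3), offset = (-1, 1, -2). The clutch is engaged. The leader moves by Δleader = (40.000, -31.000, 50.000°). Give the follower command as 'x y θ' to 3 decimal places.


axis x: 2·40.000 + -1 = 79.000
axis y: 4·-31.000 + 1 = -123.000
axis θ: 3·50.000 + -2 = 148.000

79.000 -123.000 148.000


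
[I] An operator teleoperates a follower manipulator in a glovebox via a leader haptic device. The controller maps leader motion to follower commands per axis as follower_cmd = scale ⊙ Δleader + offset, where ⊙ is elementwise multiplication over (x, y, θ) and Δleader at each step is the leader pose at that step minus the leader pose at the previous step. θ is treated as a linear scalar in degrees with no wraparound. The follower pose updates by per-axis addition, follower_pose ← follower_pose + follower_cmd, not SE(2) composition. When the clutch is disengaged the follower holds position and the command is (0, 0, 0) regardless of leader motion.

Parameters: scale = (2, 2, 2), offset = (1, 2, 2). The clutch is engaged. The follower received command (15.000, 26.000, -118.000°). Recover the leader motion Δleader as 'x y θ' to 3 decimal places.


axis x: (15.000 − 1) / (2) = 7.000
axis y: (26.000 − 2) / (2) = 12.000
axis θ: (-118.000 − 2) / (2) = -60.000

7.000 12.000 -60.000


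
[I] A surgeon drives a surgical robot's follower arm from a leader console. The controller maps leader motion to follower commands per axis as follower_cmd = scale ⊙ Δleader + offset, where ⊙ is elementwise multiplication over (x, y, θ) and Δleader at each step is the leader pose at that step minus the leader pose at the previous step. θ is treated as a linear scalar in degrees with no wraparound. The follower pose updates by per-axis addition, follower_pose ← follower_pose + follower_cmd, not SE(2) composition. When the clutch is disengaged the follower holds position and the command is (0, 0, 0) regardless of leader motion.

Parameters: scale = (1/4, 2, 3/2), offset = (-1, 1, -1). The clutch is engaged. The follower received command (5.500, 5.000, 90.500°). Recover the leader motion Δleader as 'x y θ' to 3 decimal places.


axis x: (5.500 − -1) / (1/4) = 26.000
axis y: (5.000 − 1) / (2) = 2.000
axis θ: (90.500 − -1) / (3/2) = 61.000

26.000 2.000 61.000


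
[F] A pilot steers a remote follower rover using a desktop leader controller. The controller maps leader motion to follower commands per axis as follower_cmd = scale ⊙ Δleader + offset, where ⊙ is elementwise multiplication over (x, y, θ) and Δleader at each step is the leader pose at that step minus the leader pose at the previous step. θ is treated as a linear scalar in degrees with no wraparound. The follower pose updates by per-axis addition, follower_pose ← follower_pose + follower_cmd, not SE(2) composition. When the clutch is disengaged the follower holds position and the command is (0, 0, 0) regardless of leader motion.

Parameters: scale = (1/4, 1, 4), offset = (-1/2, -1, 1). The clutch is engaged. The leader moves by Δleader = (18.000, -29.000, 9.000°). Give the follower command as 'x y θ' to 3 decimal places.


4.000 -30.000 37.000

axis x: 1/4·18.000 + -1/2 = 4.000
axis y: 1·-29.000 + -1 = -30.000
axis θ: 4·9.000 + 1 = 37.000


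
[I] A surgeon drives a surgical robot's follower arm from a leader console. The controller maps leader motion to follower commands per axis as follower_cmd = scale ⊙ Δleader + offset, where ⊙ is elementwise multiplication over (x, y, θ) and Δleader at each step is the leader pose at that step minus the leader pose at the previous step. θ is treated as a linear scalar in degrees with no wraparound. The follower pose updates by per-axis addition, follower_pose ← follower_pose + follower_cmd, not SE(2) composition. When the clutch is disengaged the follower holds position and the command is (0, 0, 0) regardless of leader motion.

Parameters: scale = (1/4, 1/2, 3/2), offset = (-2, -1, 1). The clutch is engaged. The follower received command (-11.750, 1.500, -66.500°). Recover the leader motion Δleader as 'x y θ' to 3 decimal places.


-39.000 5.000 -45.000

axis x: (-11.750 − -2) / (1/4) = -39.000
axis y: (1.500 − -1) / (1/2) = 5.000
axis θ: (-66.500 − 1) / (3/2) = -45.000


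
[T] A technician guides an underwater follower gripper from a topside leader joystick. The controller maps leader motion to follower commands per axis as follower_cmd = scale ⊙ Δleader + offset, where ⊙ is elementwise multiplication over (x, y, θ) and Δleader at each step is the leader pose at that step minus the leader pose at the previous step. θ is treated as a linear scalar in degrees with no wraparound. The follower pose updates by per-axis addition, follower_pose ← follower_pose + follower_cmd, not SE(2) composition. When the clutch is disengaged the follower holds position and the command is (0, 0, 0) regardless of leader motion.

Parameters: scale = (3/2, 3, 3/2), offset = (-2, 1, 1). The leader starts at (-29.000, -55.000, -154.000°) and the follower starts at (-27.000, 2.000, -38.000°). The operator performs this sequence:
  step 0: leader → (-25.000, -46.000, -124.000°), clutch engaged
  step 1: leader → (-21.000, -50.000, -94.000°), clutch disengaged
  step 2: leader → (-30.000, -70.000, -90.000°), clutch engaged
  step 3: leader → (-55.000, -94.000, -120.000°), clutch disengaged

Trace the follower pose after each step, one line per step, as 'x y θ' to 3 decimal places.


-23.000 30.000 8.000
-23.000 30.000 8.000
-38.500 -29.000 15.000
-38.500 -29.000 15.000

step 0: Δleader=(4.000, 9.000, 30.000°), engaged; cmd=(4.000, 28.000, 46.000°) → follower=(-23.000, 30.000, 8.000°)
step 1: Δleader=(4.000, -4.000, 30.000°), disengaged; cmd=(0,0,0) → follower holds at (-23.000, 30.000, 8.000°)
step 2: Δleader=(-9.000, -20.000, 4.000°), engaged; cmd=(-15.500, -59.000, 7.000°) → follower=(-38.500, -29.000, 15.000°)
step 3: Δleader=(-25.000, -24.000, -30.000°), disengaged; cmd=(0,0,0) → follower holds at (-38.500, -29.000, 15.000°)


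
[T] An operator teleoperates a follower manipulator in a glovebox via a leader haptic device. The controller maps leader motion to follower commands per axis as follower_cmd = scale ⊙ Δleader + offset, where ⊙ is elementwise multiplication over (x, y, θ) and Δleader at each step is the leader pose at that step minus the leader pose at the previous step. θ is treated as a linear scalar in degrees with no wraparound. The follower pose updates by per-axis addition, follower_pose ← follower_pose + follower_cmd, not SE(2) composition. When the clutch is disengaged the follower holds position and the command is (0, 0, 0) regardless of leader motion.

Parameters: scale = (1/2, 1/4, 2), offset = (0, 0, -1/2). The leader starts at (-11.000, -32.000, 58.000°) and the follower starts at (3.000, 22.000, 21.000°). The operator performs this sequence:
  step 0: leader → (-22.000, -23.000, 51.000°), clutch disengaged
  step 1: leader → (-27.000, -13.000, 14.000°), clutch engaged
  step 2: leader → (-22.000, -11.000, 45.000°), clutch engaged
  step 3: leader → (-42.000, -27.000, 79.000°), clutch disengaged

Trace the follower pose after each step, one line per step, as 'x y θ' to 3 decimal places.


step 0: Δleader=(-11.000, 9.000, -7.000°), disengaged; cmd=(0,0,0) → follower holds at (3.000, 22.000, 21.000°)
step 1: Δleader=(-5.000, 10.000, -37.000°), engaged; cmd=(-2.500, 2.500, -74.500°) → follower=(0.500, 24.500, -53.500°)
step 2: Δleader=(5.000, 2.000, 31.000°), engaged; cmd=(2.500, 0.500, 61.500°) → follower=(3.000, 25.000, 8.000°)
step 3: Δleader=(-20.000, -16.000, 34.000°), disengaged; cmd=(0,0,0) → follower holds at (3.000, 25.000, 8.000°)

3.000 22.000 21.000
0.500 24.500 -53.500
3.000 25.000 8.000
3.000 25.000 8.000


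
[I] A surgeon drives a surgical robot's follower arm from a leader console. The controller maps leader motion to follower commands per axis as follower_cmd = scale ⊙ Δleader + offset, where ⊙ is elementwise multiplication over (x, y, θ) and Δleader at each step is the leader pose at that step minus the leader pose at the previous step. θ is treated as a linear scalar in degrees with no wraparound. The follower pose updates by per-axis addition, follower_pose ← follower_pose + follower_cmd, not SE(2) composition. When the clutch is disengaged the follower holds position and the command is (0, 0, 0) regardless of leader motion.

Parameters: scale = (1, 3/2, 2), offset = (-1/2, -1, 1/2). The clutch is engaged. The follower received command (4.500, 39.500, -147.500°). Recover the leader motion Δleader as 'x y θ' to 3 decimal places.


axis x: (4.500 − -1/2) / (1) = 5.000
axis y: (39.500 − -1) / (3/2) = 27.000
axis θ: (-147.500 − 1/2) / (2) = -74.000

5.000 27.000 -74.000
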